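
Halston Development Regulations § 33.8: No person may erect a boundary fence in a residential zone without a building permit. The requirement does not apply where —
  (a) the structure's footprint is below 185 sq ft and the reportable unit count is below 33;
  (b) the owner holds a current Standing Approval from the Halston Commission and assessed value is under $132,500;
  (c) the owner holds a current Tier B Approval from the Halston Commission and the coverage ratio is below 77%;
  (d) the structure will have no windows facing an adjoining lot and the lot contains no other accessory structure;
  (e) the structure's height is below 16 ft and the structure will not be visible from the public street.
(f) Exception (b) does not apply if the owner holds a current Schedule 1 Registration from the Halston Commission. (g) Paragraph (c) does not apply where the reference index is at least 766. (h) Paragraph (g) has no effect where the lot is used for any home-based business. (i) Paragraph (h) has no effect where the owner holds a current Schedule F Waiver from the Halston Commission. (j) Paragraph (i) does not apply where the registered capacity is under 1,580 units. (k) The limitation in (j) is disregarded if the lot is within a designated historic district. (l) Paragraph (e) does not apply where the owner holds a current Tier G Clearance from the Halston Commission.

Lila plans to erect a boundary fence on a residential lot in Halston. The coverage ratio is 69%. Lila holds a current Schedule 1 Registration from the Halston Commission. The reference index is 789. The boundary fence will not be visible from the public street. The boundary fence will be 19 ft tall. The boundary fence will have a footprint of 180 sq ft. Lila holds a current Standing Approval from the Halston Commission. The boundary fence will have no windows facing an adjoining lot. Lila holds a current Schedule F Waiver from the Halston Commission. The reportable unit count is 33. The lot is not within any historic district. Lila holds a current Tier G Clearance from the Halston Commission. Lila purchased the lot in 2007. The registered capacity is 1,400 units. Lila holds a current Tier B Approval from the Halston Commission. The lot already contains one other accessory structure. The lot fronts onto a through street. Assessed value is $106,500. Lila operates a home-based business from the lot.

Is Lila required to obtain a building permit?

Exception (a) does not apply: the reportable unit count is 33, not below 33.
All of (b)'s requirements are met (a current Standing Approval is held; assessed value is $106,500, under the $132,500 limit). But applying paragraph (f): (f) operates against (b): a current Schedule 1 Registration is held. Exception (b) does not apply.
Exception (c)'s conditions are all satisfied: a current Tier B Approval is held; the coverage ratio is 69%, below the 77% limit. As to paragraphs (g)–(k): (g) would limit (c) — the reference index is 789, meeting the 766 threshold — but (h) sets (g) aside: (h) operates against (g): a home-based business operates on the lot. (i) operates (a current Schedule F Waiver is held), but is overridden by (j): (j) applies — the registered capacity is 1,400 units, under the 1,580 units limit. (k), which would lift (j), does not operate here — the lot is not in a historic district. So (c) applies.
Exception (d) requires that the lot contains no other accessory structure; but the lot already has another accessory structure, so (d) is unavailable.
Exception (e) does not apply: the structure's height is 19 ft, not below 16 ft.

No — exception (c) applies; Lila does not need a building permit.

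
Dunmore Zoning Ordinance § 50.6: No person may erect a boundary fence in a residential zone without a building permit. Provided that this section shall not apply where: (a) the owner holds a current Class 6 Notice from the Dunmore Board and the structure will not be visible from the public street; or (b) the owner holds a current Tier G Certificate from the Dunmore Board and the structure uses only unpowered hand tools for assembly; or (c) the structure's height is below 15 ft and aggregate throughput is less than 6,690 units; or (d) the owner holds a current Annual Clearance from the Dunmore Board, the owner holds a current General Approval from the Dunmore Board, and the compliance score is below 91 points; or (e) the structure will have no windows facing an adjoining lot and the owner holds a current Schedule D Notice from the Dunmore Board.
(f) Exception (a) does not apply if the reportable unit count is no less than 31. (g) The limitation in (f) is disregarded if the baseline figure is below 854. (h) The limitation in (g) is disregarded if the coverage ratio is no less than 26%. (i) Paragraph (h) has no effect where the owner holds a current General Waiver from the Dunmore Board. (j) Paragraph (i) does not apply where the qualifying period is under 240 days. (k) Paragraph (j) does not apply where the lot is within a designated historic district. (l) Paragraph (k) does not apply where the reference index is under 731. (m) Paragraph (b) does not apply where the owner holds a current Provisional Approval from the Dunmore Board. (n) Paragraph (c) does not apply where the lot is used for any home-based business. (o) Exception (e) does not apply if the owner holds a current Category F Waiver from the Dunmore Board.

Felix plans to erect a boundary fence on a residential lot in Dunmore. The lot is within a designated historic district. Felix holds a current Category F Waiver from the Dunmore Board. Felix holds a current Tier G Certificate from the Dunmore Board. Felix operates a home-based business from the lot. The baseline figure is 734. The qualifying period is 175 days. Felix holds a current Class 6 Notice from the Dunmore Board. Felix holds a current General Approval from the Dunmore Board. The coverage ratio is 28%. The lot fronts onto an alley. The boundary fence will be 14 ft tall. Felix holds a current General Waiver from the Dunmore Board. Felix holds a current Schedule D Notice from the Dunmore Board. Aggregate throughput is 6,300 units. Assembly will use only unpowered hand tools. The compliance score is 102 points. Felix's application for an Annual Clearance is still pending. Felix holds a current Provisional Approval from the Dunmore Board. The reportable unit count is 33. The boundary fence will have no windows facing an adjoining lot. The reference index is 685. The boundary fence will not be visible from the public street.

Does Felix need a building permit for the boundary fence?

Yes — Felix must obtain a building permit.

Exception (a) is satisfied on its face — a current Class 6 Notice is held; the structure will not be visible from the street. However, paragraphs (f)–(l) must be considered: (f) is engaged — the reportable unit count is 33, meeting the 31 threshold. (g) would limit (f) — the baseline figure is 734, below the 854 limit — but (h) sets (g) aside: (h) operates against (g): the coverage ratio is 28%, meeting the 26% threshold. (i) would limit (h) — a current General Waiver is held — but (j) sets (i) aside: (j) operates against (i): the qualifying period is 175 days, under the 240 days limit. (k) operates (the lot is in a historic district), but is set aside by (l): (l) is triggered — the reference index is 685, under the 731 limit. Exception (a) does not apply.
Exception (b)'s conditions are all satisfied: a current Tier G Certificate is held; assembly uses only hand tools. However, paragraph (m) must be considered: (m) applies — a current Provisional Approval is held. So (b) is unavailable.
All of (c)'s requirements are met (the structure's height is 14 ft, below the 15 ft limit; aggregate throughput is 6,300 units, less than the 6,690 units limit). Turning to paragraph (n): (n) operates against (c): a home-based business operates on the lot. So (c) is unavailable.
Exception (d) fails — the Annual Clearance is not current.
Exception (e)'s conditions are all satisfied: no windows face an adjoining lot; a current Schedule D Notice is held. But: (o) operates against (e): a current Category F Waiver is held. So (e) is unavailable.
None of the exceptions is available; § 50.6 applies in full.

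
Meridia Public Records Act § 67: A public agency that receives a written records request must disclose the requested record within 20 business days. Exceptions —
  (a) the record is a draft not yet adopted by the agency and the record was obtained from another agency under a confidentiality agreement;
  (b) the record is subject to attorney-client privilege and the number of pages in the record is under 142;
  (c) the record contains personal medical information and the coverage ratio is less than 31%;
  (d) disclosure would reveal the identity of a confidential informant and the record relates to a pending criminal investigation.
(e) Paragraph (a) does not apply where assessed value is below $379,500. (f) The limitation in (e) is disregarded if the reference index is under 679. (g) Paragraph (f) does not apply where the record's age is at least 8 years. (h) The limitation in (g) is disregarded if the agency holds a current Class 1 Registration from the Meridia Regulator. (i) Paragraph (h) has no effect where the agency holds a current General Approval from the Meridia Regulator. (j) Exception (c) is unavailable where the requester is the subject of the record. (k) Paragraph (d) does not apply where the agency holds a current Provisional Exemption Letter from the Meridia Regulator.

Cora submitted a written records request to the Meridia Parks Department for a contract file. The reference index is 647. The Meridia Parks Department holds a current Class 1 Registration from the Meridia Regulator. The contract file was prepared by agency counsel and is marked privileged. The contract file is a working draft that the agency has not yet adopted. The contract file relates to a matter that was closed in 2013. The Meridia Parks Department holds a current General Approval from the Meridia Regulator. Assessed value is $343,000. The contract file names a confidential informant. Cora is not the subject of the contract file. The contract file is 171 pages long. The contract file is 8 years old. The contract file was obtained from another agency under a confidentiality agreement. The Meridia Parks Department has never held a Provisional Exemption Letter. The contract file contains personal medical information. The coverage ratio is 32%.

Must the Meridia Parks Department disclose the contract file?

Yes — the Meridia Parks Department must disclose the contract file.

Exception (a)'s conditions are all satisfied: the contract file is an unadopted draft; the contract file was obtained under a confidentiality agreement. But applying paragraphs (e)–(i): (e) is engaged — assessed value is $343,000, below the $379,500 limit. (f) would limit (e) — the reference index is 647, under the 679 limit — but (g) sets (f) aside: (g) is triggered — the record's age is 8 years, meeting the 8 years threshold. (h) applies (a current Class 1 Registration is held), but is displaced by (i): (i) operates against (h): a current General Approval is held. Exception (a) does not apply.
Exception (b) fails — the number of pages in the record is 171, not under 142.
Exception (c) requires that the coverage ratio is less than 31%; but the coverage ratio is 32%, not less than 31%, so (c) is unavailable.
Exception (d) fails — the contract file relates to a closed matter.
Every exception is unavailable, so the rule governs.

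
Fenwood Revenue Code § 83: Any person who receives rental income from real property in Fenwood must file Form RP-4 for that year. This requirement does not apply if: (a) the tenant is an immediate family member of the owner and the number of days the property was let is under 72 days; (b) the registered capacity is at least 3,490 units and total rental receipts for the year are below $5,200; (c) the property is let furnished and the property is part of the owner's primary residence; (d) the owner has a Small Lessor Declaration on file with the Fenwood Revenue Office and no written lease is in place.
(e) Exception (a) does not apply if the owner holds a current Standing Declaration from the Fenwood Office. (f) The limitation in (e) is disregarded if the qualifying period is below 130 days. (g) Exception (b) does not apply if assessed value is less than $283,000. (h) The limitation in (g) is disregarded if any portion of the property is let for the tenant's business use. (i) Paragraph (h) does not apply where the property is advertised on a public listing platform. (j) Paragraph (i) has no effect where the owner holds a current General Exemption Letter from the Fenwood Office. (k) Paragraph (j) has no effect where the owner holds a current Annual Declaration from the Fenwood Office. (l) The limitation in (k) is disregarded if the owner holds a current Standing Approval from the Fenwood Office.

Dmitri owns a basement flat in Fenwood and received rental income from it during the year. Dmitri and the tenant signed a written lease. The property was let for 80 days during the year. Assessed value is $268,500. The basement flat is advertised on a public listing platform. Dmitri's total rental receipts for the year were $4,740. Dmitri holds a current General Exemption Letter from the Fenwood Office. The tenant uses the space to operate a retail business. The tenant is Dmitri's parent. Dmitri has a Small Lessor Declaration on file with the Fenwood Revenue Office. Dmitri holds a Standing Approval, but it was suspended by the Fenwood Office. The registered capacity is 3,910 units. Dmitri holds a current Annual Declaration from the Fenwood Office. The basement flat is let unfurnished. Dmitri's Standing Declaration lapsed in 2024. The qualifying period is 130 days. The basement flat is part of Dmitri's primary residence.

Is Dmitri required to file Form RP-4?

Yes — Dmitri must file Form RP-4.

Exception (a) fails — the number of days the property was let is 80 days, not under 72 days.
All of (b)'s requirements are met (the registered capacity is 3,910 units, meeting the 3,490 units threshold; total rental receipts for the year are $4,740, below the $5,200 limit). But: (g) operates against (b): assessed value is $268,500, less than the $283,000 limit. (h) would limit (g) — the space is let for business use — but (i) sets (h) aside: (i) is triggered — the property is publicly advertised. (j) operates (a current General Exemption Letter is held), but is itself disapplied by (k): (k) applies — a current Annual Declaration is held. (l) is not triggered (there is no Standing Approval in force), so (k) stands. (b) is therefore removed.
Exception (c) does not apply: the property is let unfurnished.
Exception (d) does not apply: a written lease is in place.
No exception applies. The general rule governs.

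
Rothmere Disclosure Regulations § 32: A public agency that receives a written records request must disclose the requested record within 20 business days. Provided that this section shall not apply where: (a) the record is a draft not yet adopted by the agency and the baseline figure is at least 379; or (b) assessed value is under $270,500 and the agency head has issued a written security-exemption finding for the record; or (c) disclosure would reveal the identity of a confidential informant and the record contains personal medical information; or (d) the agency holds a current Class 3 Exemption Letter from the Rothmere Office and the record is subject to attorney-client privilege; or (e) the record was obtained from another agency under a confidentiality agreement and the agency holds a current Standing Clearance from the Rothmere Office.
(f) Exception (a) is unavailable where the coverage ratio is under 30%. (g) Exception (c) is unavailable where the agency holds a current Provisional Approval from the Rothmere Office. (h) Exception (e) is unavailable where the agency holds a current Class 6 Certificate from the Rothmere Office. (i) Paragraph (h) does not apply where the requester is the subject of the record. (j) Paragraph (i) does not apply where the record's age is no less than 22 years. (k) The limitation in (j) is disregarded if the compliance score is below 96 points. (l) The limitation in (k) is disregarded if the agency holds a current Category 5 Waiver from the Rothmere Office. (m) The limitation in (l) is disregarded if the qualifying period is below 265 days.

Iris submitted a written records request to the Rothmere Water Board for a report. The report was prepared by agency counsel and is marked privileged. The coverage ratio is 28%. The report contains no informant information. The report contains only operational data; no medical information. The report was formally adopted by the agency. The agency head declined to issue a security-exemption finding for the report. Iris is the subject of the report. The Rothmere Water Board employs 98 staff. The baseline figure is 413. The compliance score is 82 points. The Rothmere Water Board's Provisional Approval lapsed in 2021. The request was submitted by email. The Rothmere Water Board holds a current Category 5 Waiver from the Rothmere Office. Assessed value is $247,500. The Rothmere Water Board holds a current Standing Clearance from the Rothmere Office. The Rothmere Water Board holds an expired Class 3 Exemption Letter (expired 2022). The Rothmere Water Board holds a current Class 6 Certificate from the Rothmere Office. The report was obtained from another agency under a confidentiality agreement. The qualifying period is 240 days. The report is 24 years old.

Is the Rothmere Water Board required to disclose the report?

Exception (a) fails — the report has been formally adopted.
Exception (b) fails — the agency head declined to issue a security-exemption finding.
Exception (c) requires that disclosure would reveal the identity of a confidential informant; but the report contains no informant information, so (c) is unavailable.
Exception (d) requires that the agency holds a current Class 3 Exemption Letter from the Rothmere Office; but no current Class 3 Exemption Letter is held, so (d) is unavailable.
Exception (e) is satisfied on its face — the report was obtained under a confidentiality agreement; a current Standing Clearance is held. Applying paragraphs (h)–(m): (h) is engaged (a current Class 6 Certificate is held), but is displaced by (i): (i) operates against (h): Iris is the subject of the report. (j) would limit (i) — the record's age is 24 years, meeting the 22 years threshold — but (k) sets (j) aside: (k) operates — the compliance score is 82 points, below the 96 points limit. (l) is engaged (a current Category 5 Waiver is held), but is displaced by (m): (m) operates against (l): the qualifying period is 240 days, below the 265 days limit. So (e) applies.

No — exception (e) applies; the Rothmere Water Board is not required to disclose the report.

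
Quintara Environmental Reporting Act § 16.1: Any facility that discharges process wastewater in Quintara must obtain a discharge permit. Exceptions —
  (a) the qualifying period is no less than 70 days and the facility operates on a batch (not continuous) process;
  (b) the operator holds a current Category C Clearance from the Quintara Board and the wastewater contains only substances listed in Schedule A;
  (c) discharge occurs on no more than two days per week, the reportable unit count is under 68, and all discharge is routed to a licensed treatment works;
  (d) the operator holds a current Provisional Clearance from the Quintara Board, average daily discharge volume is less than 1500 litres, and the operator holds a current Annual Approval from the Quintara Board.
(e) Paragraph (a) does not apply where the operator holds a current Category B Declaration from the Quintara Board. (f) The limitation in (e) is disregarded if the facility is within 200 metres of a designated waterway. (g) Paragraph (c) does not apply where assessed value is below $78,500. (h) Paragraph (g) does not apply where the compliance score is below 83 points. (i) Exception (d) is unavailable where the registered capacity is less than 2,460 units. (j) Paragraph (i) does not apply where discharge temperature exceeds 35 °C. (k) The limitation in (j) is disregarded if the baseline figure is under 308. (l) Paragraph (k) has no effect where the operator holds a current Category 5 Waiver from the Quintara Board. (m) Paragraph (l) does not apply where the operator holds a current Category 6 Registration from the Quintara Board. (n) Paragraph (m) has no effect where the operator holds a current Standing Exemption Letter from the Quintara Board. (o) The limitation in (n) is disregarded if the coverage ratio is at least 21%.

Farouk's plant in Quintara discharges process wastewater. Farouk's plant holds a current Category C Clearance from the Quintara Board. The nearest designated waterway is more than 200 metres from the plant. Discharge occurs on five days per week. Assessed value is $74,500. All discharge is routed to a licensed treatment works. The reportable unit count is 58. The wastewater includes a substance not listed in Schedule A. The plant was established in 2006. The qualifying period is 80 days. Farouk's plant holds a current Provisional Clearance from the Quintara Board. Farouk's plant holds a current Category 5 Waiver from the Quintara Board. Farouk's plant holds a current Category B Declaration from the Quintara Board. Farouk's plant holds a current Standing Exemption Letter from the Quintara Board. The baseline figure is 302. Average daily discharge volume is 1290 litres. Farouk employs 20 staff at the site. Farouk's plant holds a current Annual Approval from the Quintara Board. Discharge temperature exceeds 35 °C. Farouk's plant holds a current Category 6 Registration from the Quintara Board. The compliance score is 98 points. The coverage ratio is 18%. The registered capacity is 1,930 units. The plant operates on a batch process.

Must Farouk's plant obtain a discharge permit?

Exception (a)'s conditions are all satisfied: the qualifying period is 80 days, meeting the 70 days threshold; the facility operates on a batch process. But: (e) operates against (a): a current Category B Declaration is held. (f) does not operate here (the plant is more than 200 m from any designated waterway), so (e) stands. (a) is therefore removed.
Exception (b) fails — the wastewater includes a non-Schedule-A substance.
Exception (c) requires that discharge occurs on no more than two days per week; but discharge occurs on five days per week, so (c) is unavailable.
Exception (d): a current Provisional Clearance is held; average daily discharge volume is 1290 litres, less than the 1500 litres limit; a current Annual Approval is held — every condition holds. Applying paragraphs (i)–(o): (i) applies (the registered capacity is 1,930 units, less than the 2,460 units limit), but yields to (j): (j) operates against (i): discharge temperature exceeds 35 °C. (k) is triggered (the baseline figure is 302, under the 308 limit), but yields to (l): (l) operates against (k): a current Category 5 Waiver is held. (m) applies (a current Category 6 Registration is held), but is set aside by (n): (n) operates against (m): a current Standing Exemption Letter is held. (o) is not engaged (the coverage ratio is 18%, short of 21%), so (n) stands. So (d) applies.

No — exception (d) applies; Farouk's plant is not required to obtain a discharge permit.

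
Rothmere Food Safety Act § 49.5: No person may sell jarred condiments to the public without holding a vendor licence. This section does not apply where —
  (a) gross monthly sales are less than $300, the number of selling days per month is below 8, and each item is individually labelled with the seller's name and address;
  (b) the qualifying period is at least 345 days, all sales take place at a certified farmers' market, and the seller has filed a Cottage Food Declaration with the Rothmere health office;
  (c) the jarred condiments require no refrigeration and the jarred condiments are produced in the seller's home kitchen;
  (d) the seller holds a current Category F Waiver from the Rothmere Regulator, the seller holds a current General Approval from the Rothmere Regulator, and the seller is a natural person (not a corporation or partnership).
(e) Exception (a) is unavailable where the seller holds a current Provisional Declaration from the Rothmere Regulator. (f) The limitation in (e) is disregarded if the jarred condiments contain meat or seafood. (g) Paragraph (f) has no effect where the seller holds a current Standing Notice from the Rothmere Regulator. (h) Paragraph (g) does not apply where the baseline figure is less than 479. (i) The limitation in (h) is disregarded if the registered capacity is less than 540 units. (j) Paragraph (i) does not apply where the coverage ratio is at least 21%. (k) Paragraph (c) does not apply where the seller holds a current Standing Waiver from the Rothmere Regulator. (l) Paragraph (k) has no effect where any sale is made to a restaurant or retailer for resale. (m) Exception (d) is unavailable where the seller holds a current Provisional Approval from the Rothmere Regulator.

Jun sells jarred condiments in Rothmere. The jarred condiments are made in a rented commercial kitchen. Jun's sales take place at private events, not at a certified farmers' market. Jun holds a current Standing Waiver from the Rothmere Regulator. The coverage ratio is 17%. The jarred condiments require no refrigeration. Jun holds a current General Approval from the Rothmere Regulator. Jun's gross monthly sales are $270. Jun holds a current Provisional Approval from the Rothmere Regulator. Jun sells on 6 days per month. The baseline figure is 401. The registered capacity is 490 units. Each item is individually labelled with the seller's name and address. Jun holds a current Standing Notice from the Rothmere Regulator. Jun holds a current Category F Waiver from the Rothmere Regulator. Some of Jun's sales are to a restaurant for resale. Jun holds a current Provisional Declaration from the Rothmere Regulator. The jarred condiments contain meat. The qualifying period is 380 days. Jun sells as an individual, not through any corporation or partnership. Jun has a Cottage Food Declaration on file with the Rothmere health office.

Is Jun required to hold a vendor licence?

Yes — Jun must hold a vendor licence.

Exception (a)'s conditions are all satisfied: gross monthly sales are $270, less than the $300 limit; the number of selling days per month is 6, below the 8 limit; items are individually labelled. However, paragraphs (e)–(j) must be considered: (e) operates against (a): a current Provisional Declaration is held. (f) would limit (e) — the jarred condiments contain meat — but (g) sets (f) aside: (g) operates against (f): a current Standing Notice is held. (h) would limit (g) — the baseline figure is 401, less than the 479 limit — but (i) sets (h) aside: (i) is triggered — the registered capacity is 490 units, less than the 540 units limit. (j) is inapplicable (the coverage ratio is 17%, short of 21%), so (i) stands. Exception (a) does not apply.
Exception (b) requires that all sales take place at a certified farmers' market; but sales are at private events, not a certified farmers' market, so (b) is unavailable.
Exception (c) requires that the jarred condiments are produced in the seller's home kitchen; but the jarred condiments are made in a commercial kitchen, not a home kitchen, so (c) is unavailable.
Exception (d) is satisfied on its face — a current Category F Waiver is held; a current General Approval is held; the seller is a natural person. Turning to paragraph (m): (m) operates against (d): a current Provisional Approval is held. Exception (d) does not apply.
No exception is made out. Jun falls within the general rule.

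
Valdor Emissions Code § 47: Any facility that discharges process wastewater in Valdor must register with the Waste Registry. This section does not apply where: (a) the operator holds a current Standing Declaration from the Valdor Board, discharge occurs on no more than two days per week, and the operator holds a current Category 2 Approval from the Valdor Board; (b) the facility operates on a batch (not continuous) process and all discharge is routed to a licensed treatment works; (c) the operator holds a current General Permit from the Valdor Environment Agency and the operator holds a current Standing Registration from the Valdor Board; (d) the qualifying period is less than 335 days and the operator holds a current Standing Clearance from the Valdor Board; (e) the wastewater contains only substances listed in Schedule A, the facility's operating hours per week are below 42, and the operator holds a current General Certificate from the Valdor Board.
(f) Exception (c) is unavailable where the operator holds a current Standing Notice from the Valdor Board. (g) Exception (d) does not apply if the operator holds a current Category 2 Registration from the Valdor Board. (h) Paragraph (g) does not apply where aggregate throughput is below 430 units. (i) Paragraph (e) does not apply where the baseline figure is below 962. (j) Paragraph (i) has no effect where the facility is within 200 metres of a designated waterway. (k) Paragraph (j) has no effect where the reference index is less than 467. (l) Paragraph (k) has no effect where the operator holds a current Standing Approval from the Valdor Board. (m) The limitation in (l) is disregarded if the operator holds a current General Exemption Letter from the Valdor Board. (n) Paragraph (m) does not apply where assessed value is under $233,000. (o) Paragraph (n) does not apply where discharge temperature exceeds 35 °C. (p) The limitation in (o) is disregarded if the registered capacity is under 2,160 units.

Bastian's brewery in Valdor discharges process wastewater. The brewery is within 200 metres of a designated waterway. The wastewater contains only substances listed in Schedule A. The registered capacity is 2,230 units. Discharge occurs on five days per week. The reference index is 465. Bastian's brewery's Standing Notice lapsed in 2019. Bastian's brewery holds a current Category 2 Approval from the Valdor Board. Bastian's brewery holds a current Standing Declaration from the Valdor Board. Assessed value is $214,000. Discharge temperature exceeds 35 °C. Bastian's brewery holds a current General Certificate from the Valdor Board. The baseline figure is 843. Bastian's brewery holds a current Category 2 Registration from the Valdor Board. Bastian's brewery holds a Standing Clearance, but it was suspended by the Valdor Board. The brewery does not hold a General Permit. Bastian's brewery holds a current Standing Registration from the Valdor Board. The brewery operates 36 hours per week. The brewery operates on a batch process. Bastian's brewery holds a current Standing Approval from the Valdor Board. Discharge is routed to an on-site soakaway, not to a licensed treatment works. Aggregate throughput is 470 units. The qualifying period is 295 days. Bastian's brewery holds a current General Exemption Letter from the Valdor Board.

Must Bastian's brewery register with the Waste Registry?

Yes — Bastian's brewery must register with the Waste Registry.

Exception (a) requires that discharge occurs on no more than two days per week; but discharge occurs on five days per week, so (a) is unavailable.
Exception (b) does not apply: discharge is not routed to a licensed treatment works.
Exception (c) does not apply: no General Permit is held.
Exception (d) fails — there is no Standing Clearance in force.
All of (e)'s requirements are met (the wastewater is Schedule-A-only; the facility's operating hours per week are 36, below the 42 limit; a current General Certificate is held). But applying paragraphs (i)–(p): (i) is engaged — the baseline figure is 843, below the 962 limit. (j) is engaged (the brewery is within 200 m of a designated waterway), but yields to (k): (k) applies — the reference index is 465, less than the 467 limit. (l) is triggered (a current Standing Approval is held), but is displaced by (m): (m) is engaged — a current General Exemption Letter is held. (n) would limit (m) — assessed value is $214,000, under the $233,000 limit — but (o) sets (n) aside: (o) operates against (n): discharge temperature exceeds 35 °C. (p), which would lift (o), does not operate here — the registered capacity is 2,230 units, not under 2,160 units. Exception (e) does not apply.
No exception is made out. Bastian's brewery falls within the general rule.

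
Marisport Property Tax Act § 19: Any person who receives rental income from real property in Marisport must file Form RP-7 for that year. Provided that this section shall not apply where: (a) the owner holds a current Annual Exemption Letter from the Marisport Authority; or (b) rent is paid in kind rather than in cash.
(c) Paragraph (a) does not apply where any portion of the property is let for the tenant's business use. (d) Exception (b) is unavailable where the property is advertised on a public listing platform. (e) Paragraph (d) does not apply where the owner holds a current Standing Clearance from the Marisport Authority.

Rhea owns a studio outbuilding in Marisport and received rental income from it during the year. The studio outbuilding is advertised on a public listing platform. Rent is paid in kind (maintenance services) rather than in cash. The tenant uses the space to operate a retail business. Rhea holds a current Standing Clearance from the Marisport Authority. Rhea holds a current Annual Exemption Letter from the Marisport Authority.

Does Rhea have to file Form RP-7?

No — exception (b) applies; Rhea is not required to file Form RP-7.

Exception (a) is satisfied on its face — a current Annual Exemption Letter is held. Turning to paragraph (c): (c) operates against (a): the space is let for business use. Exception (a) does not apply.
All of (b)'s requirements are met (rent is paid in kind). As to paragraphs (d)–(e): (d) operates (the property is publicly advertised), but is set aside by (e): (e) is triggered — a current Standing Clearance is held. So (b) applies.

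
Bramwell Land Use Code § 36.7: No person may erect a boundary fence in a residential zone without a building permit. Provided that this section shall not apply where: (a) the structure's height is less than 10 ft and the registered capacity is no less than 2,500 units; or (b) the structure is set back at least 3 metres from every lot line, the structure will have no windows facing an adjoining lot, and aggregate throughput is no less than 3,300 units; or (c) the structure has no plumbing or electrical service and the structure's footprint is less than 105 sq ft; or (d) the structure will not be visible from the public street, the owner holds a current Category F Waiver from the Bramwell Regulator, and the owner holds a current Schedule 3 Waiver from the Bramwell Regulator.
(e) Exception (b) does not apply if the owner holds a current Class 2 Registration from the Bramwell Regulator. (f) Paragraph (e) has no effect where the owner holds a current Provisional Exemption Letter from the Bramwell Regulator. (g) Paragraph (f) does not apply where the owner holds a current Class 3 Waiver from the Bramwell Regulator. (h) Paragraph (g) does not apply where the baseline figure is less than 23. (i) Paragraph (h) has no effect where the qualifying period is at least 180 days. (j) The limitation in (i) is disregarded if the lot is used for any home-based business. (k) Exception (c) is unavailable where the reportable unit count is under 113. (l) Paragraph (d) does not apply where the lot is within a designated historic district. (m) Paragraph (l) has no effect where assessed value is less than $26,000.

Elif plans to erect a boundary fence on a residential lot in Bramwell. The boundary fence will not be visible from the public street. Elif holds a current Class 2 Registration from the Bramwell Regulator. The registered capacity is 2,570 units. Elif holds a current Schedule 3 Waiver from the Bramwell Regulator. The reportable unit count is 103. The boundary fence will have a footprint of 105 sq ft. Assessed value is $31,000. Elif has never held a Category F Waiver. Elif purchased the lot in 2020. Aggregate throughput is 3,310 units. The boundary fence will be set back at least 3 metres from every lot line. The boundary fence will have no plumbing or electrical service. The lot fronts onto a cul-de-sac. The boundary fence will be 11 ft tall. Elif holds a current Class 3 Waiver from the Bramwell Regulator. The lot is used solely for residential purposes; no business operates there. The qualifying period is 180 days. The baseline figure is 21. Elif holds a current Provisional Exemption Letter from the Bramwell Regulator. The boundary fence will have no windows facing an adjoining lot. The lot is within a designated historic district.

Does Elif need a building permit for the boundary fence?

Yes — Elif must obtain a building permit.

Exception (a) requires that the structure's height is less than 10 ft; but the structure's height is 11 ft, not less than 10 ft, so (a) is unavailable.
All of (b)'s requirements are met (the setback is at least 3 m on every side; no windows face an adjoining lot; aggregate throughput is 3,310 units, meeting the 3,300 units threshold). But applying paragraphs (e)–(j): (e) operates against (b): a current Class 2 Registration is held. (f) is engaged (a current Provisional Exemption Letter is held), but is overridden by (g): (g) is triggered — a current Class 3 Waiver is held. (h) is engaged (the baseline figure is 21, less than the 23 limit), but is itself disapplied by (i): (i) operates against (h): the qualifying period is 180 days, meeting the 180 days threshold. (j) does not operate here (the lot is solely residential), so (i) stands. (b) is therefore removed.
Exception (c) does not apply: the structure's footprint is 105 sq ft, not less than 105 sq ft.
Exception (d) fails — there is no Category F Waiver in force.
Every exception is unavailable, so the rule governs.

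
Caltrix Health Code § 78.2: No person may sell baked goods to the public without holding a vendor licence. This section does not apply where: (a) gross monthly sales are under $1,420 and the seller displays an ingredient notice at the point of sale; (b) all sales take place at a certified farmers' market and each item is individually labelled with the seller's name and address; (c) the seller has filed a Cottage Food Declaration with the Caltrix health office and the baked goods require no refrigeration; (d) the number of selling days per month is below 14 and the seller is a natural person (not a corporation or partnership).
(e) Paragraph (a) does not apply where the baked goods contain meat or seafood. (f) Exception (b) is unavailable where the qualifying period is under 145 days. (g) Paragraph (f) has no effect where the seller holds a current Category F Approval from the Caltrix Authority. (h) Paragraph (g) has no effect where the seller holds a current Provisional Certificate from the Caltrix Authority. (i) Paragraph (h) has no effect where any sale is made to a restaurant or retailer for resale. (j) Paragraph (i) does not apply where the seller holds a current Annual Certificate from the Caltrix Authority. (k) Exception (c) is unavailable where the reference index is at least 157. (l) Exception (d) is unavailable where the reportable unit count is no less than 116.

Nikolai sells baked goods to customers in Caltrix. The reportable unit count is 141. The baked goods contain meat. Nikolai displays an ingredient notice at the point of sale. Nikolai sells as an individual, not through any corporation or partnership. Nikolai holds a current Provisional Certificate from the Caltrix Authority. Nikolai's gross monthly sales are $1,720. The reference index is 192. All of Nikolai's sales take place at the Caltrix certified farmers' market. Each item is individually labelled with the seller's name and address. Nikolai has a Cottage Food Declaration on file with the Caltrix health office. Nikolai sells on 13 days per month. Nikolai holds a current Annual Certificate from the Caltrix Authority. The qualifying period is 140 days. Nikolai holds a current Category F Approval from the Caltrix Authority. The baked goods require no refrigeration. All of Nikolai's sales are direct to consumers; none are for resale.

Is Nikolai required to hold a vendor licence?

Yes — Nikolai must hold a vendor licence.

Exception (a) does not apply: gross monthly sales are $1,720, not under $1,420.
All of (b)'s requirements are met (all sales are at a certified farmers' market; items are individually labelled). Turning to paragraphs (f)–(j): (f) operates against (b): the qualifying period is 140 days, under the 145 days limit. (g) would limit (f) — a current Category F Approval is held — but (h) sets (g) aside: (h) operates against (g): a current Provisional Certificate is held. (i) is inapplicable (no sales are for resale), so (h) stands. Exception (b) does not apply.
Exception (c) is satisfied on its face — a Cottage Food Declaration is on file; the baked goods are shelf-stable. However, paragraph (k) must be considered: (k) is triggered — the reference index is 192, meeting the 157 threshold. So (c) is unavailable.
All of (d)'s requirements are met (the number of selling days per month is 13, below the 14 limit; the seller is a natural person). But applying paragraph (l): (l) applies — the reportable unit count is 141, meeting the 116 threshold. Exception (d) does not apply.
No exception is made out. Nikolai falls within the general rule.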